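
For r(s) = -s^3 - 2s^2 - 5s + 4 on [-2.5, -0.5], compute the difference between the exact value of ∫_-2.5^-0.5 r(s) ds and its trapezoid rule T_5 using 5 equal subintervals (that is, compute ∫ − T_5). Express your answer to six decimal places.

-0.133333

Exact integral: ∫_-2.5^-0.5 r(s) ds ≈ 22.41666667.
T_5 = 22.55.
Error ≈ 22.41666667 − 22.55 ≈ -0.133333.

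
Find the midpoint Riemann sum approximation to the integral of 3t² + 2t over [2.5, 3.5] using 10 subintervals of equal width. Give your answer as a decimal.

33.2475

Δt = (3.5 − 2.5)/10 = 0.1.
Midpoints: 2.55, 2.65, 2.75, 2.85, 2.95, 3.05, 3.15, 3.25, 3.35, 3.45.
f(2.55) = 24.6075, f(2.65) = 26.3675, f(2.75) = 28.1875, f(2.85) = 30.0675, f(2.95) = 32.0075, f(3.05) = 34.0075, f(3.15) = 36.0675, f(3.25) = 38.1875, f(3.35) = 40.3675, f(3.45) = 42.6075.
Sum = Δt · [f(2.55) + f(2.65) + f(2.75) + ...].
Sum = 33.2475.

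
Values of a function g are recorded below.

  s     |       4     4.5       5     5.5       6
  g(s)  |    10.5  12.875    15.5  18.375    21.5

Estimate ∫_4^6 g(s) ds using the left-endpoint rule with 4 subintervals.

28.625

Δs = 0.5.
Sum = 0.5·[10.5 + 12.875 + 15.5 + 18.375] = 28.625.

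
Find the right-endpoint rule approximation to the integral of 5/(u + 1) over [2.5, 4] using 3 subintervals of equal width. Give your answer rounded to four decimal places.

1.6806

Δu = (4 − 2.5)/3 = 0.5.
Right endpoints: 3, 3.5, 4.
f(3) = 1.25, f(3.5) = 10/9, f(4) = 1.
Sum = Δu · [f(3) + f(3.5) + f(4)].
Sum ≈ 1.6806.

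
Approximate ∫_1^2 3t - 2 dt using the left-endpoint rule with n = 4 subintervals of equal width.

Δt = (2 − 1)/4 = 0.25.
Left endpoints: 1, 1.25, 1.5, 1.75.
f(1) = 1, f(1.25) = 1.75, f(1.5) = 2.5, f(1.75) = 3.25.
Sum = Δt · [f(1) + f(1.25) + f(1.5) + f(1.75)].
Sum = 2.125.

2.125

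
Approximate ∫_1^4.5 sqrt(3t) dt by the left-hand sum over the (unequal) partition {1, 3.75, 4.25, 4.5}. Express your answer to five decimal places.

Subinterval widths: 2.75, 0.5, 0.25.
Left endpoints: 1, 3.75, 4.25.
f(1) ≈ 1.73205, f(3.75) ≈ 3.35410, f(4.25) ≈ 3.57071.
Sum = Σ Δt_i · f(t_i).
Sum ≈ 7.33287.

7.33287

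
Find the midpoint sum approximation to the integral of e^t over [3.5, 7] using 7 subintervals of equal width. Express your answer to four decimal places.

Δt = (7 − 3.5)/7 = 0.5.
Midpoints: 3.75, 4.25, 4.75, 5.25, 5.75, 6.25, 6.75.
f(3.75) ≈ 42.5211, f(4.25) ≈ 70.1054, f(4.75) ≈ 115.5843, f(5.25) ≈ 190.5663, f(5.75) ≈ 314.1907, f(6.25) ≈ 518.0128, f(6.75) ≈ 854.0588.
Sum = Δt · [f(3.75) + f(4.25) + f(4.75) + ...].
Sum ≈ 1052.5196.

1052.5196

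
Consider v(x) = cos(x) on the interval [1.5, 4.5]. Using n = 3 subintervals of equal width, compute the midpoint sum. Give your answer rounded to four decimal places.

-2.0598

Δx = (4.5 − 1.5)/3 = 1.
Midpoints: 2, 3, 4.
v(2) ≈ -0.4161, v(3) ≈ -0.9900, v(4) ≈ -0.6536.
Sum = Δx · [v(2) + v(3) + v(4)].
Sum ≈ -2.0598.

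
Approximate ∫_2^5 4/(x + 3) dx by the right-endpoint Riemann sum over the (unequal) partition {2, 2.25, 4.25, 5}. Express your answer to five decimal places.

1.66892

Subinterval widths: 0.25, 2, 0.75.
Right endpoints: 2.25, 4.25, 5.
f(2.25) = 16/21, f(4.25) = 16/29, f(5) = 0.5.
Sum = Σ Δx_i · f(x_i).
Sum ≈ 1.66892.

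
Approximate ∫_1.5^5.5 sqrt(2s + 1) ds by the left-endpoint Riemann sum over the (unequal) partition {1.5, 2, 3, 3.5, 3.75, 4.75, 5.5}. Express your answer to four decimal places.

10.6118

Subinterval widths: 0.5, 1, 0.5, 0.25, 1, 0.75.
Left endpoints: 1.5, 2, 3, 3.5, 3.75, 4.75.
f(1.5) ≈ 2.0000, f(2) ≈ 2.2361, f(3) ≈ 2.6458, f(3.5) ≈ 2.8284, f(3.75) ≈ 2.9155, f(4.75) ≈ 3.2404.
Sum = Σ Δs_i · f(s_i).
Sum ≈ 10.6118.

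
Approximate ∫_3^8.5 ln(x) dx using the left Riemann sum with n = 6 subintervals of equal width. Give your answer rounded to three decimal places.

8.902

Δx = (8.5 − 3)/6 = 11/12.
Left endpoints: 3, 47/12, 29/6, 5.75, 20/3, 91/12.
f(3) ≈ 1.099, f(47/12) ≈ 1.365, f(29/6) ≈ 1.576, f(5.75) ≈ 1.749, f(20/3) ≈ 1.897, f(91/12) ≈ 2.026.
Sum = Δx · [f(3) + f(47/12) + f(29/6) + ...].
Sum ≈ 8.902.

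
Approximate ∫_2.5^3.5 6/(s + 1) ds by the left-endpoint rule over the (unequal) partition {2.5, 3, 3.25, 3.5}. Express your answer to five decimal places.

1.58508

Subinterval widths: 0.5, 0.25, 0.25.
Left endpoints: 2.5, 3, 3.25.
f(2.5) = 12/7, f(3) = 1.5, f(3.25) = 24/17.
Sum = Σ Δs_i · f(s_i).
Sum ≈ 1.58508.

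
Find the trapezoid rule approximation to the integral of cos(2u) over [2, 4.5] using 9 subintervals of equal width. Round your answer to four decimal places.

0.5694

Δu = (4.5 − 2)/9 = 5/18.
f(2) ≈ -0.6536, f(41/18) ≈ -0.1562, f(23/9) ≈ 0.3882, f(17/6) ≈ 0.8159, f(28/9) ≈ 0.9981, f(61/18) ≈ 0.8802, f(11/3) ≈ 0.4974, f(71/18) ≈ -0.0349, f(38/9) ≈ -0.5567, f(4.5) ≈ -0.9111.
T_9 = (Δu/2)·[f(u_0) + 2f(u_1) + ... + 2f(u_{8}) + f(u_9)].
Sum ≈ 0.5694.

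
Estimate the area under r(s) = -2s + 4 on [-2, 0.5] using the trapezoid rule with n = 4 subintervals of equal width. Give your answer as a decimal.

Δs = (0.5 − (-2))/4 = 0.625.
r(-2) = 8, r(-1.375) = 6.75, r(-0.75) = 5.5, r(-0.125) = 4.25, r(0.5) = 3.
T_4 = (Δs/2)·[r(s_0) + 2r(s_1) + 2r(s_2) + 2r(s_3) + r(s_4)].
Sum = 13.75.

13.75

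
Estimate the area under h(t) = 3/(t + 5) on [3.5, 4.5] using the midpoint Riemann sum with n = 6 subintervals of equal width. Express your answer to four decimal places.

0.3337

Δt = (4.5 − 3.5)/6 = 1/6.
Midpoints: 43/12, 3.75, 47/12, 49/12, 4.25, 53/12.
h(43/12) = 36/103, h(3.75) = 12/35, h(47/12) = 36/107, h(49/12) = 36/109, h(4.25) = 12/37, h(53/12) = 36/113.
Sum = Δt · [h(43/12) + h(3.75) + h(47/12) + ...].
Sum ≈ 0.3337.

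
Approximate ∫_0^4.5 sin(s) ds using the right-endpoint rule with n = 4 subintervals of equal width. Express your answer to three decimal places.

0.530

Δs = (4.5 − 0)/4 = 1.125.
Right endpoints: 1.125, 2.25, 3.375, 4.5.
f(1.125) ≈ 0.902, f(2.25) ≈ 0.778, f(3.375) ≈ -0.231, f(4.5) ≈ -0.978.
Sum = Δs · [f(1.125) + f(2.25) + f(3.375) + f(4.5)].
Sum ≈ 0.530.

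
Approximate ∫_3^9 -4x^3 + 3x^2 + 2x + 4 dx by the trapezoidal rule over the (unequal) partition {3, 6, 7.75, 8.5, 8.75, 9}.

-5989.6875

Subinterval widths: 3, 1.75, 0.75, 0.25, 0.25.
f(3) = -71, f(6) = -740, f(7.75) = -1662.25, f(8.5) = -2218.75, f(8.75) = -2428.5, f(9) = -2651.
On each subinterval the trapezoid contributes (Δx_i/2)·[f(x_{i-1}) + f(x_i)].
Sum = -5989.6875.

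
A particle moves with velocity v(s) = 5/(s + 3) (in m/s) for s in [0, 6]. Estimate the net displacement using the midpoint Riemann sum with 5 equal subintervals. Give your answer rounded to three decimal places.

Δs = (6 − 0)/5 = 1.2.
Midpoints: 0.6, 1.8, 3, 4.2, 5.4.
v(0.6) = 25/18, v(1.8) = 25/24, v(3) = 5/6, v(4.2) = 25/36, v(5.4) = 25/42.
Sum = Δs · [v(0.6) + v(1.8) + v(3) + v(4.2) + v(5.4)].
Sum ≈ 5.464.

5.464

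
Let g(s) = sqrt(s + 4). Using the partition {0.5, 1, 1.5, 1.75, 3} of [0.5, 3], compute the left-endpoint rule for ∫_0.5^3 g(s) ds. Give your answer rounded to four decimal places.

5.7624

Subinterval widths: 0.5, 0.5, 0.25, 1.25.
Left endpoints: 0.5, 1, 1.5, 1.75.
g(0.5) ≈ 2.1213, g(1) ≈ 2.2361, g(1.5) ≈ 2.3452, g(1.75) ≈ 2.3979.
Sum = Σ Δs_i · g(s_i).
Sum ≈ 5.7624.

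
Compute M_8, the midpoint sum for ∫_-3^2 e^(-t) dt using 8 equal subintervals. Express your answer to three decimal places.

19.629

Δt = (2 − (-3))/8 = 0.625.
Midpoints: -2.6875, -2.0625, -1.4375, -0.8125, -0.1875, 0.4375, 1.0625, 1.6875.
f(-2.6875) ≈ 14.695, f(-2.0625) ≈ 7.866, f(-1.4375) ≈ 4.210, f(-0.8125) ≈ 2.254, f(-0.1875) ≈ 1.206, f(0.4375) ≈ 0.646, f(1.0625) ≈ 0.346, f(1.6875) ≈ 0.185.
Sum = Δt · [f(-2.6875) + f(-2.0625) + f(-1.4375) + ...].
Sum ≈ 19.629.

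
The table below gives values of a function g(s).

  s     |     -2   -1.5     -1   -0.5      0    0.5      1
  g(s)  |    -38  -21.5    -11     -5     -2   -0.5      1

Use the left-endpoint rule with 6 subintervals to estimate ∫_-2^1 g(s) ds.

-39

Δs = 0.5.
Sum = 0.5·[(-38) + (-21.5) + (-11) + (-5) + (-2) + (-0.5)] = -39.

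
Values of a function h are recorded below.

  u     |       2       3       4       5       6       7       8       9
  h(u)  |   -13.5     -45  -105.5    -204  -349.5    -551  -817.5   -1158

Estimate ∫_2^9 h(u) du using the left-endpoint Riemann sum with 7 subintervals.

-2086

Δu = 1.
Sum = 1·[(-13.5) + (-45) + (-105.5) + (-204) + (-349.5) + (-551) + (-817.5)] = -2086.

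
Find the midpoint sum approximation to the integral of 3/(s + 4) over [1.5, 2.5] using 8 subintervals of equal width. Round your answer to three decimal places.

0.501

Δs = (2.5 − 1.5)/8 = 0.125.
Midpoints: 1.5625, 1.6875, 1.8125, 1.9375, 2.0625, 2.1875, 2.3125, 2.4375.
f(1.5625) = 48/89, f(1.6875) = 48/91, f(1.8125) = 16/31, f(1.9375) = 48/95, f(2.0625) = 48/97, f(2.1875) = 16/33, f(2.3125) = 48/101, f(2.4375) = 48/103.
Sum = Δs · [f(1.5625) + f(1.6875) + f(1.8125) + ...].
Sum ≈ 0.501.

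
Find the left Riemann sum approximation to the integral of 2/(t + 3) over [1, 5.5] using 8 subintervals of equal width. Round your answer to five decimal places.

Δt = (5.5 − 1)/8 = 0.5625.
Left endpoints: 1, 1.5625, 2.125, 2.6875, 3.25, 3.8125, 4.375, 4.9375.
f(1) = 0.5, f(1.5625) = 32/73, f(2.125) = 16/41, f(2.6875) = 32/91, f(3.25) = 0.32, f(3.8125) = 32/109, f(4.375) = 16/59, f(4.9375) = 32/127.
Sum = Δt · [f(1) + f(1.5625) + f(2.125) + ...].
Sum ≈ 1.58455.

1.58455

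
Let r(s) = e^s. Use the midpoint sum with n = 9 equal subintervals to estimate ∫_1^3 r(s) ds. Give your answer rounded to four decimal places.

17.3316

Δs = (3 − 1)/9 = 2/9.
Midpoints: 10/9, 4/3, 14/9, 16/9, 2, 20/9, 22/9, 8/3, 26/9.
r(10/9) ≈ 3.0377, r(4/3) ≈ 3.7937, r(14/9) ≈ 4.7377, r(16/9) ≈ 5.9167, r(2) ≈ 7.3891, r(20/9) ≈ 9.2278, r(22/9) ≈ 11.5241, r(8/3) ≈ 14.3919, r(26/9) ≈ 17.9733.
Sum = Δs · [r(10/9) + r(4/3) + r(14/9) + ...].
Sum ≈ 17.3316.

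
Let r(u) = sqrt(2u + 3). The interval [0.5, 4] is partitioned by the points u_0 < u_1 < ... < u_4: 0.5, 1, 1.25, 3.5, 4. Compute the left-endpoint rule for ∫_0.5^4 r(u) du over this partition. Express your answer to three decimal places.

8.417

Subinterval widths: 0.5, 0.25, 2.25, 0.5.
Left endpoints: 0.5, 1, 1.25, 3.5.
r(0.5) ≈ 2.000, r(1) ≈ 2.236, r(1.25) ≈ 2.345, r(3.5) ≈ 3.162.
Sum = Σ Δu_i · r(u_i).
Sum ≈ 8.417.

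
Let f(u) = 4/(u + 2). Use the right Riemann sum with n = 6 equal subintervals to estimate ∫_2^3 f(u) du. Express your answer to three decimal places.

0.876

Δu = (3 − 2)/6 = 1/6.
Right endpoints: 13/6, 7/3, 2.5, 8/3, 17/6, 3.
f(13/6) = 0.96, f(7/3) = 12/13, f(2.5) = 8/9, f(8/3) = 6/7, f(17/6) = 24/29, f(3) = 0.8.
Sum = Δu · [f(13/6) + f(7/3) + f(2.5) + ...].
Sum ≈ 0.876.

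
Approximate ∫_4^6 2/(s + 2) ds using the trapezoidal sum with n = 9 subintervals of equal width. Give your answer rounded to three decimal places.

0.575

Δs = (6 − 4)/9 = 2/9.
f(4) = 1/3, f(38/9) = 9/28, f(40/9) = 9/29, f(14/3) = 0.3, f(44/9) = 9/31, f(46/9) = 0.28125, f(16/3) = 3/11, f(50/9) = 9/34, f(52/9) = 9/35, f(6) = 0.25.
T_9 = (Δs/2)·[f(s_0) + 2f(s_1) + ... + 2f(s_{8}) + f(s_9)].
Sum ≈ 0.575.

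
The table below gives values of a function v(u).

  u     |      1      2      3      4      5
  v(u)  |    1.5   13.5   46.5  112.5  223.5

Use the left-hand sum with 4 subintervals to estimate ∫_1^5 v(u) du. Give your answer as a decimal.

Δu = 1.
Sum = 1·[1.5 + 13.5 + 46.5 + 112.5] = 174.

174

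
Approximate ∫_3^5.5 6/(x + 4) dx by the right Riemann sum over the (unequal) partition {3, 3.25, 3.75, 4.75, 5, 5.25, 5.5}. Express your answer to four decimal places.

Subinterval widths: 0.25, 0.5, 1, 0.25, 0.25, 0.25.
Right endpoints: 3.25, 3.75, 4.75, 5, 5.25, 5.5.
f(3.25) = 24/29, f(3.75) = 24/31, f(4.75) = 24/35, f(5) = 2/3, f(5.25) = 24/37, f(5.5) = 12/19.
Sum = Σ Δx_i · f(x_i).
Sum ≈ 1.7664.

1.7664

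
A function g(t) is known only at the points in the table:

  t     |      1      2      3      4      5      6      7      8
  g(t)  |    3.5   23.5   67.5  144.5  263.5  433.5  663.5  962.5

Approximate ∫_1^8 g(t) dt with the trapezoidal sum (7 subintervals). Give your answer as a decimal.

2079

Δt = 1.
T_7 = (1/2)·[3.5 + 2·23.5 + 2·67.5 + 2·144.5 + 2·263.5 + 2·433.5 + 2·663.5 + 962.5] = 2079.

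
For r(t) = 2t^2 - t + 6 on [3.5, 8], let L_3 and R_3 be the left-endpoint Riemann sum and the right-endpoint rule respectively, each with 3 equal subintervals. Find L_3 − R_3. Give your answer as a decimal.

L_3 = 243.
R_3 = 391.5.
L_3 − R_3 = -148.5.

-148.5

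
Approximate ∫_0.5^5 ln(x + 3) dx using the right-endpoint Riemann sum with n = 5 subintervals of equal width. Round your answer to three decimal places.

Δx = (5 − 0.5)/5 = 0.9.
Right endpoints: 1.4, 2.3, 3.2, 4.1, 5.
f(1.4) ≈ 1.482, f(2.3) ≈ 1.668, f(3.2) ≈ 1.825, f(4.1) ≈ 1.960, f(5) ≈ 2.079.
Sum = Δx · [f(1.4) + f(2.3) + f(3.2) + f(4.1) + f(5)].
Sum ≈ 8.112.

8.112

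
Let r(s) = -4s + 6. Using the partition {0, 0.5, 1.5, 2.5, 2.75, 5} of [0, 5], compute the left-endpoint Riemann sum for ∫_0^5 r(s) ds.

Subinterval widths: 0.5, 1, 1, 0.25, 2.25.
Left endpoints: 0, 0.5, 1.5, 2.5, 2.75.
r(0) = 6, r(0.5) = 4, r(1.5) = 0, r(2.5) = -4, r(2.75) = -5.
Sum = Σ Δs_i · r(s_i).
Sum = -5.25.

-5.25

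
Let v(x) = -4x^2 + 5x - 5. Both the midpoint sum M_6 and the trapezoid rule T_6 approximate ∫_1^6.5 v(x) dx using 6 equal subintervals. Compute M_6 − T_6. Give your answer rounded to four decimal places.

M_6 ≈ -287.667824.
T_6 ≈ -292.289352.
M_6 − T_6 ≈ 4.6215.

4.6215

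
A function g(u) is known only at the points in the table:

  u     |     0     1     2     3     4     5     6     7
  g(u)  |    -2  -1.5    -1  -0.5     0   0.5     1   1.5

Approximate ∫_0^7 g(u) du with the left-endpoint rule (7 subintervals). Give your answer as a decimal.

-3.5

Δu = 1.
Sum = 1·[(-2) + (-1.5) + (-1) + (-0.5) + 0 + 0.5 + 1] = -3.5.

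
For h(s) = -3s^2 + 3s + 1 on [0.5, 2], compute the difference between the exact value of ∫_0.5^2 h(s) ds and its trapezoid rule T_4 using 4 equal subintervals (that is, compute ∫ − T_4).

Exact integral: ∫_0.5^2 h(s) ds = -0.75.
T_4 = -0.85546875.
Error = -0.75 − (-0.85546875) = 0.10546875.

0.10546875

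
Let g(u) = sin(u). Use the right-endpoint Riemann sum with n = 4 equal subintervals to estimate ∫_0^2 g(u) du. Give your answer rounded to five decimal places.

Δu = (2 − 0)/4 = 0.5.
Right endpoints: 0.5, 1, 1.5, 2.
g(0.5) ≈ 0.47943, g(1) ≈ 0.84147, g(1.5) ≈ 0.99749, g(2) ≈ 0.90930.
Sum = Δu · [g(0.5) + g(1) + g(1.5) + g(2)].
Sum ≈ 1.61384.

1.61384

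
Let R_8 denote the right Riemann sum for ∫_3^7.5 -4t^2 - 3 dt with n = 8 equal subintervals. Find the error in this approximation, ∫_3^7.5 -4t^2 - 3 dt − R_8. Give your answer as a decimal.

54.10546875

Exact integral: ∫_3^7.5 f(t) dt = -540.
R_8 = -594.10546875.
Error = -540 − (-594.10546875) = 54.10546875.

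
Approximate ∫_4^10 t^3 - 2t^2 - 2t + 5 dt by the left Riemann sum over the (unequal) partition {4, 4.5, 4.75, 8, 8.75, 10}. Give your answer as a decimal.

1123.3046875

Subinterval widths: 0.5, 0.25, 3.25, 0.75, 1.25.
Left endpoints: 4, 4.5, 4.75, 8, 8.75.
f(4) = 29, f(4.5) = 46.625, f(4.75) = 57.546875, f(8) = 373, f(8.75) = 504.296875.
Sum = Σ Δt_i · f(t_i).
Sum = 1123.3046875.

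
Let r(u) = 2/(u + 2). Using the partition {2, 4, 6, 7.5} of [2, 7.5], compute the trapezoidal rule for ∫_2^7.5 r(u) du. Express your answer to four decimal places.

1.7621

Subinterval widths: 2, 2, 1.5.
r(2) = 0.5, r(4) = 1/3, r(6) = 0.25, r(7.5) = 4/19.
On each subinterval the trapezoid contributes (Δu_i/2)·[r(u_{i-1}) + r(u_i)].
Sum ≈ 1.7621.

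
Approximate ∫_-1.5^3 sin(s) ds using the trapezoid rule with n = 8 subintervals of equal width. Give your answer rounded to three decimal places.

1.033

Δs = (3 − (-1.5))/8 = 0.5625.
f(-1.5) ≈ -0.997, f(-0.9375) ≈ -0.806, f(-0.375) ≈ -0.366, f(0.1875) ≈ 0.186, f(0.75) ≈ 0.682, f(1.3125) ≈ 0.967, f(1.875) ≈ 0.954, f(2.4375) ≈ 0.647, f(3) ≈ 0.141.
T_8 = (Δs/2)·[f(s_0) + 2f(s_1) + ... + 2f(s_{7}) + f(s_8)].
Sum ≈ 1.033.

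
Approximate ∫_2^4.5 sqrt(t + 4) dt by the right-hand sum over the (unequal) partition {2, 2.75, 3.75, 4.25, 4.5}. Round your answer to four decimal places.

Subinterval widths: 0.75, 1, 0.5, 0.25.
Right endpoints: 2.75, 3.75, 4.25, 4.5.
f(2.75) ≈ 2.5981, f(3.75) ≈ 2.7839, f(4.25) ≈ 2.8723, f(4.5) ≈ 2.9155.
Sum = Σ Δt_i · f(t_i).
Sum ≈ 6.8974.

6.8974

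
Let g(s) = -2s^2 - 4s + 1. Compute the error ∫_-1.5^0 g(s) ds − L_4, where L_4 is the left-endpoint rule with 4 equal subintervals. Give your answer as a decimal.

Exact integral: ∫_-1.5^0 g(s) ds = 3.75.
L_4 = 3.9609375.
Error = 3.75 − 3.9609375 = -0.2109375.

-0.2109375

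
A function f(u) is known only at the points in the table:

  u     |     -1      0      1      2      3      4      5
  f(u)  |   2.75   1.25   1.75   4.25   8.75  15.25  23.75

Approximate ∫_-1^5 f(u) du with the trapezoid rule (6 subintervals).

44.5

Δu = 1.
T_6 = (1/2)·[2.75 + 2·1.25 + 2·1.75 + 2·4.25 + 2·8.75 + 2·15.25 + 23.75] = 44.5.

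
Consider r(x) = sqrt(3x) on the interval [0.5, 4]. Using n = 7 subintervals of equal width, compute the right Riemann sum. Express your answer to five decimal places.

Δx = (4 − 0.5)/7 = 0.5.
Right endpoints: 1, 1.5, 2, 2.5, 3, 3.5, 4.
r(1) ≈ 1.73205, r(1.5) ≈ 2.12132, r(2) ≈ 2.44949, r(2.5) ≈ 2.73861, r(3) ≈ 3.00000, r(3.5) ≈ 3.24037, r(4) ≈ 3.46410.
Sum = Δx · [r(1) + r(1.5) + r(2) + ...].
Sum ≈ 9.37297.

9.37297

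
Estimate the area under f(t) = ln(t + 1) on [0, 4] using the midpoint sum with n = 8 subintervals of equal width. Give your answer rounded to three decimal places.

Δt = (4 − 0)/8 = 0.5.
Midpoints: 0.25, 0.75, 1.25, 1.75, 2.25, 2.75, 3.25, 3.75.
f(0.25) ≈ 0.223, f(0.75) ≈ 0.560, f(1.25) ≈ 0.811, f(1.75) ≈ 1.012, f(2.25) ≈ 1.179, f(2.75) ≈ 1.322, f(3.25) ≈ 1.447, f(3.75) ≈ 1.558.
Sum = Δt · [f(0.25) + f(0.75) + f(1.25) + ...].
Sum ≈ 4.055.

4.055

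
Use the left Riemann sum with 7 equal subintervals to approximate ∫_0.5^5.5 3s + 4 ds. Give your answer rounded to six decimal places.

Δs = (5.5 − 0.5)/7 = 5/7.
Left endpoints: 0.5, 17/14, 27/14, 37/14, 47/14, 57/14, 67/14.
f(0.5) = 5.5, f(17/14) = 107/14, f(27/14) = 137/14, f(37/14) = 167/14, f(47/14) = 197/14, f(57/14) = 227/14, f(67/14) = 257/14.
Sum = Δs · [f(0.5) + f(17/14) + f(27/14) + ...].
Sum ≈ 59.642857.

59.642857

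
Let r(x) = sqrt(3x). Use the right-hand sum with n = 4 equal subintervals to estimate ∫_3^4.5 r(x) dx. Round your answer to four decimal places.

5.1480

Δx = (4.5 − 3)/4 = 0.375.
Right endpoints: 3.375, 3.75, 4.125, 4.5.
r(3.375) ≈ 3.1820, r(3.75) ≈ 3.3541, r(4.125) ≈ 3.5178, r(4.5) ≈ 3.6742.
Sum = Δx · [r(3.375) + r(3.75) + r(4.125) + r(4.5)].
Sum ≈ 5.1480.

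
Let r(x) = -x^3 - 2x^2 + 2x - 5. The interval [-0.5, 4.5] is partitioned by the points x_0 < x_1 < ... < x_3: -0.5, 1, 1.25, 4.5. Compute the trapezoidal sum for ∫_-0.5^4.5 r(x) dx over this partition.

-230.68359375

Subinterval widths: 1.5, 0.25, 3.25.
r(-0.5) = -6.375, r(1) = -6, r(1.25) = -7.578125, r(4.5) = -127.625.
On each subinterval the trapezoid contributes (Δx_i/2)·[r(x_{i-1}) + r(x_i)].
Sum = -230.68359375.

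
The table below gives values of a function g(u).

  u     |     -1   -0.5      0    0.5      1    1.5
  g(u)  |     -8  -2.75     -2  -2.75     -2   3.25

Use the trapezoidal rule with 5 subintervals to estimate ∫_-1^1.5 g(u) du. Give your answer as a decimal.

Δu = 0.5.
T_5 = (0.5/2)·[(-8) + 2·(-2.75) + 2·(-2) + 2·(-2.75) + 2·(-2) + 3.25] = -5.9375.

-5.9375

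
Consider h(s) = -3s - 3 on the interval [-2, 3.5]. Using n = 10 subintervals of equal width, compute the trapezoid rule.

Δs = (3.5 − (-2))/10 = 0.55.
h(-2) = 3, h(-1.45) = 1.35, h(-0.9) = -0.3, h(-0.35) = -1.95, h(0.2) = -3.6, h(0.75) = -5.25, h(1.3) = -6.9, h(1.85) = -8.55, h(2.4) = -10.2, h(2.95) = -11.85, h(3.5) = -13.5.
T_10 = (Δs/2)·[h(s_0) + 2h(s_1) + ... + 2h(s_{9}) + h(s_10)].
Sum = -28.875.

-28.875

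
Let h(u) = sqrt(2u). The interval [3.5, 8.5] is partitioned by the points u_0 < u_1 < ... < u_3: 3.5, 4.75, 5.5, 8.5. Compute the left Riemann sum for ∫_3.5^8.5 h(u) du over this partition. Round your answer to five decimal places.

15.56872

Subinterval widths: 1.25, 0.75, 3.
Left endpoints: 3.5, 4.75, 5.5.
h(3.5) ≈ 2.64575, h(4.75) ≈ 3.08221, h(5.5) ≈ 3.31662.
Sum = Σ Δu_i · h(u_i).
Sum ≈ 15.56872.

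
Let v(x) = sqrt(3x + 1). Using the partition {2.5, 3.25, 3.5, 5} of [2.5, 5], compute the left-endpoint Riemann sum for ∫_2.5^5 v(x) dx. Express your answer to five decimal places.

Subinterval widths: 0.75, 0.25, 1.5.
Left endpoints: 2.5, 3.25, 3.5.
v(2.5) ≈ 2.91548, v(3.25) ≈ 3.27872, v(3.5) ≈ 3.39116.
Sum = Σ Δx_i · v(x_i).
Sum ≈ 8.09303.

8.09303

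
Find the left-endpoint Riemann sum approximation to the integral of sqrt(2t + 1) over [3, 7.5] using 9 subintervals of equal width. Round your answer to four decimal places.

14.8187

Δt = (7.5 − 3)/9 = 0.5.
Left endpoints: 3, 3.5, 4, 4.5, 5, 5.5, 6, 6.5, 7.
f(3) ≈ 2.6458, f(3.5) ≈ 2.8284, f(4) ≈ 3.0000, f(4.5) ≈ 3.1623, f(5) ≈ 3.3166, f(5.5) ≈ 3.4641, f(6) ≈ 3.6056, f(6.5) ≈ 3.7417, f(7) ≈ 3.8730.
Sum = Δt · [f(3) + f(3.5) + f(4) + ...].
Sum ≈ 14.8187.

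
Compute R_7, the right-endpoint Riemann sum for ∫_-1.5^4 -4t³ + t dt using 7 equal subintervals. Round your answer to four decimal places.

Δt = (4 − (-1.5))/7 = 11/14.
Right endpoints: -5/7, 1/14, 6/7, 23/14, 17/7, 45/14, 4.
f(-5/7) = 255/343, f(1/14) = 24/343, f(6/7) = -570/343, f(23/14) = -5520/343, f(17/7) = -18819/343, f(45/14) = -44460/343, f(4) = -252.
Sum = Δt · [f(-5/7) + f(1/14) + f(6/7) + ...].
Sum ≈ -356.2653.

-356.2653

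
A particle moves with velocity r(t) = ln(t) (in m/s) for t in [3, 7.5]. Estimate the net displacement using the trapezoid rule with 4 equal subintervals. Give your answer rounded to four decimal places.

7.2950

Δt = (7.5 − 3)/4 = 1.125.
r(3) ≈ 1.0986, r(4.125) ≈ 1.4171, r(5.25) ≈ 1.6582, r(6.375) ≈ 1.8524, r(7.5) ≈ 2.0149.
T_4 = (Δt/2)·[r(t_0) + 2r(t_1) + 2r(t_2) + 2r(t_3) + r(t_4)].
Sum ≈ 7.2950.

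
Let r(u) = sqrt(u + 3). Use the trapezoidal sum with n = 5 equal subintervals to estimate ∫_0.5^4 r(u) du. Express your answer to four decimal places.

7.9784

Δu = (4 − 0.5)/5 = 0.7.
r(0.5) ≈ 1.8708, r(1.2) ≈ 2.0494, r(1.9) ≈ 2.2136, r(2.6) ≈ 2.3664, r(3.3) ≈ 2.5100, r(4) ≈ 2.6458.
T_5 = (Δu/2)·[r(u_0) + 2r(u_1) + ... + 2r(u_{4}) + r(u_5)].
Sum ≈ 7.9784.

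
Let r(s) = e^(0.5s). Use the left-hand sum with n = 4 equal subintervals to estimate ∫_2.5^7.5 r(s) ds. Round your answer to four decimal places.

56.1919

Δs = (7.5 − 2.5)/4 = 1.25.
Left endpoints: 2.5, 3.75, 5, 6.25.
r(2.5) ≈ 3.4903, r(3.75) ≈ 6.5208, r(5) ≈ 12.1825, r(6.25) ≈ 22.7599.
Sum = Δs · [r(2.5) + r(3.75) + r(5) + r(6.25)].
Sum ≈ 56.1919.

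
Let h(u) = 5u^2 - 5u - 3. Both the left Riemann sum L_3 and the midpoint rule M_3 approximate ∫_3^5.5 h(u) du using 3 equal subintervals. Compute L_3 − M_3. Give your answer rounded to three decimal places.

L_3 ≈ 134.05093.
M_3 ≈ 170.94329.
L_3 − M_3 ≈ -36.892.

-36.892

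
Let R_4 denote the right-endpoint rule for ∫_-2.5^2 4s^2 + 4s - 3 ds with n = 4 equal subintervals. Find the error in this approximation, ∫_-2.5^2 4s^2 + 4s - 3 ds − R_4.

-8.859375

Exact integral: ∫_-2.5^2 f(s) ds = 13.5.
R_4 = 22.359375.
Error = 13.5 − 22.359375 = -8.859375.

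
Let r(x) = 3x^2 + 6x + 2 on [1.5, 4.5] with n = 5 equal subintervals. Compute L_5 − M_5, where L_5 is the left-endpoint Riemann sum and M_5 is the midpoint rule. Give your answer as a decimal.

L_5 = 126.69.
M_5 = 147.48.
L_5 − M_5 = -20.79.

-20.79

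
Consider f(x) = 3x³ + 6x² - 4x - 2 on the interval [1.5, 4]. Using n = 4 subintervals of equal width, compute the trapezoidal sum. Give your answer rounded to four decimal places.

281.9580

Δx = (4 − 1.5)/4 = 0.625.
f(1.5) = 15.625, f(2.125) = 23235/512, f(2.75) = 94.765625, f(3.375) = 86105/512, f(4) = 270.
T_4 = (Δx/2)·[f(x_0) + 2f(x_1) + 2f(x_2) + 2f(x_3) + f(x_4)].
Sum ≈ 281.9580.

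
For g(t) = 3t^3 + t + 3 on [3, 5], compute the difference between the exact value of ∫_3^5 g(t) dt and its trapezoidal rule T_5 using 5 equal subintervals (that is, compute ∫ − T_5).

-1.92

Exact integral: ∫_3^5 g(t) dt = 422.
T_5 = 423.92.
Error = 422 − 423.92 = -1.92.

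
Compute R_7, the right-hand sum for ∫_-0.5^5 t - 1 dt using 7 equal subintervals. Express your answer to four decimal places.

Δt = (5 − (-0.5))/7 = 11/14.
Right endpoints: 2/7, 15/14, 13/7, 37/14, 24/7, 59/14, 5.
f(2/7) = -5/7, f(15/14) = 1/14, f(13/7) = 6/7, f(37/14) = 23/14, f(24/7) = 17/7, f(59/14) = 45/14, f(5) = 4.
Sum = Δt · [f(2/7) + f(15/14) + f(13/7) + ...].
Sum ≈ 9.0357.

9.0357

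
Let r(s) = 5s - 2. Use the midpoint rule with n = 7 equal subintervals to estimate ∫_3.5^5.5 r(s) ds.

41

Δs = (5.5 − 3.5)/7 = 2/7.
Midpoints: 51/14, 55/14, 59/14, 4.5, 67/14, 71/14, 75/14.
r(51/14) = 227/14, r(55/14) = 247/14, r(59/14) = 267/14, r(4.5) = 20.5, r(67/14) = 307/14, r(71/14) = 327/14, r(75/14) = 347/14.
Sum = Δs · [r(51/14) + r(55/14) + r(59/14) + ...].
Sum = 41.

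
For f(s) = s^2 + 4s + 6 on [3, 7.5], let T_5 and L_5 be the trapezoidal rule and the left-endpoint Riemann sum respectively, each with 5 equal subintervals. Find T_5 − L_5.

29.3625

T_5 = 253.7325.
L_5 = 224.37.
T_5 − L_5 = 29.3625.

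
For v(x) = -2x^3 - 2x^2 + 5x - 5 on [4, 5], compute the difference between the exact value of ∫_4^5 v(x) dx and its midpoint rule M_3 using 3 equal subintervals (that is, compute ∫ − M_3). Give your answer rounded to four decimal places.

-0.2685

Exact integral: ∫_4^5 v(x) dx ≈ -207.666667.
M_3 ≈ -207.398148.
Error ≈ -207.666667 − (-207.398148) ≈ -0.2685.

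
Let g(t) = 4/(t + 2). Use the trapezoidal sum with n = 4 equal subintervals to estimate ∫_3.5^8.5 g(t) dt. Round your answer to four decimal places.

2.5989

Δt = (8.5 − 3.5)/4 = 1.25.
g(3.5) = 8/11, g(4.75) = 16/27, g(6) = 0.5, g(7.25) = 16/37, g(8.5) = 8/21.
T_4 = (Δt/2)·[g(t_0) + 2g(t_1) + 2g(t_2) + 2g(t_3) + g(t_4)].
Sum ≈ 2.5989.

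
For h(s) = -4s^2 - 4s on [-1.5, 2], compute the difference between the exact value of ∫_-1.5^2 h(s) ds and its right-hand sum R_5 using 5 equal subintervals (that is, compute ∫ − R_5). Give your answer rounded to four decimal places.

Exact integral: ∫_-1.5^2 h(s) ds ≈ -18.666667.
R_5 = -27.16.
Error ≈ -18.666667 − (-27.16) ≈ 8.4933.

8.4933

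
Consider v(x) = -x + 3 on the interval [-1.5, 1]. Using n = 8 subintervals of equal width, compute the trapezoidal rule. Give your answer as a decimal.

8.125

Δx = (1 − (-1.5))/8 = 0.3125.
v(-1.5) = 4.5, v(-1.1875) = 4.1875, v(-0.875) = 3.875, v(-0.5625) = 3.5625, v(-0.25) = 3.25, v(0.0625) = 2.9375, v(0.375) = 2.625, v(0.6875) = 2.3125, v(1) = 2.
T_8 = (Δx/2)·[v(x_0) + 2v(x_1) + ... + 2v(x_{7}) + v(x_8)].
Sum = 8.125.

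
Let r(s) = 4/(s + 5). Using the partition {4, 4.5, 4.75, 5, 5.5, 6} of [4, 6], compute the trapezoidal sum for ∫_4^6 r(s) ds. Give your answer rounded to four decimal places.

Subinterval widths: 0.5, 0.25, 0.25, 0.5, 0.5.
r(4) = 4/9, r(4.5) = 8/19, r(4.75) = 16/39, r(5) = 0.4, r(5.5) = 8/21, r(6) = 4/11.
On each subinterval the trapezoid contributes (Δs_i/2)·[r(s_{i-1}) + r(s_i)].
Sum ≈ 0.8030.

0.8030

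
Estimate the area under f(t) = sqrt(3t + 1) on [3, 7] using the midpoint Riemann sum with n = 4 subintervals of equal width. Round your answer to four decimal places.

Δt = (7 − 3)/4 = 1.
Midpoints: 3.5, 4.5, 5.5, 6.5.
f(3.5) ≈ 3.3912, f(4.5) ≈ 3.8079, f(5.5) ≈ 4.1833, f(6.5) ≈ 4.5277.
Sum = Δt · [f(3.5) + f(4.5) + f(5.5) + f(6.5)].
Sum ≈ 15.9100.

15.9100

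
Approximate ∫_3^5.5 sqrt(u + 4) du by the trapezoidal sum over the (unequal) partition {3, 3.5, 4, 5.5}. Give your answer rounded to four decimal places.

7.1708

Subinterval widths: 0.5, 0.5, 1.5.
f(3) ≈ 2.6458, f(3.5) ≈ 2.7386, f(4) ≈ 2.8284, f(5.5) ≈ 3.0822.
On each subinterval the trapezoid contributes (Δu_i/2)·[f(u_{i-1}) + f(u_i)].
Sum ≈ 7.1708.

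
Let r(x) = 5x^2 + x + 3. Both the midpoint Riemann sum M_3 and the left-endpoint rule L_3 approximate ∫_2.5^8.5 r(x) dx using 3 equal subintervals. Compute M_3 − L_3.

M_3 = 1038.5.
L_3 = 732.5.
M_3 − L_3 = 306.

306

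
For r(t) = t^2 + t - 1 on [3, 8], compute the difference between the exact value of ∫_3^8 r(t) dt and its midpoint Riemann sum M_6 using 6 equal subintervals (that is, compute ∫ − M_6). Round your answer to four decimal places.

0.2894

Exact integral: ∫_3^8 r(t) dt ≈ 184.166667.
M_6 ≈ 183.877315.
Error ≈ 184.166667 − 183.877315 ≈ 0.2894.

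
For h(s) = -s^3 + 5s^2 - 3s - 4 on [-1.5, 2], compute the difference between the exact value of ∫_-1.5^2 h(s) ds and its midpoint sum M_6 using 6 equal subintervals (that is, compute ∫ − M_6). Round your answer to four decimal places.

Exact integral: ∫_-1.5^2 h(s) ds ≈ -0.401042.
M_6 ≈ -0.822844.
Error ≈ -0.401042 − (-0.822844) ≈ 0.4218.

0.4218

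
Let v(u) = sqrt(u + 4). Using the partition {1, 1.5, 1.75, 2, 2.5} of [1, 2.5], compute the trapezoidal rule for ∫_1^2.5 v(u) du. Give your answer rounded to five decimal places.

3.59388

Subinterval widths: 0.5, 0.25, 0.25, 0.5.
v(1) ≈ 2.23607, v(1.5) ≈ 2.34521, v(1.75) ≈ 2.39792, v(2) ≈ 2.44949, v(2.5) ≈ 2.54951.
On each subinterval the trapezoid contributes (Δu_i/2)·[v(u_{i-1}) + v(u_i)].
Sum ≈ 3.59388.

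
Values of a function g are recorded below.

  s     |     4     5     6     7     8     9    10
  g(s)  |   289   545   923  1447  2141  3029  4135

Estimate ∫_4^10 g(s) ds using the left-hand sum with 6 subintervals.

Δs = 1.
Sum = 1·[289 + 545 + 923 + 1447 + 2141 + 3029] = 8374.

8374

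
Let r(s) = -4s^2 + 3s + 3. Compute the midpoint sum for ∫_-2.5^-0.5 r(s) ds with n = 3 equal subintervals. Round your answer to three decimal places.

-23.370

Δs = (-0.5 − (-2.5))/3 = 2/3.
Midpoints: -13/6, -1.5, -5/6.
r(-13/6) = -401/18, r(-1.5) = -10.5, r(-5/6) = -41/18.
Sum = Δs · [r(-13/6) + r(-1.5) + r(-5/6)].
Sum ≈ -23.370.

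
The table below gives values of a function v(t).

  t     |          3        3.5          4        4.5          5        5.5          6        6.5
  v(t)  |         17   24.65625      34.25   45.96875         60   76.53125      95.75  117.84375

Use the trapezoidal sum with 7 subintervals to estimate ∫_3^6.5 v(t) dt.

202.2890625

Δt = 0.5.
T_7 = (0.5/2)·[17 + 2·24.65625 + 2·34.25 + 2·45.96875 + 2·60 + 2·76.53125 + 2·95.75 + 117.84375] = 202.2890625.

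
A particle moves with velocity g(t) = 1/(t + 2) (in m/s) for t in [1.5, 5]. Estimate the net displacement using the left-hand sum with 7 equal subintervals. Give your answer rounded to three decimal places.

Δt = (5 − 1.5)/7 = 0.5.
Left endpoints: 1.5, 2, 2.5, 3, 3.5, 4, 4.5.
g(1.5) = 2/7, g(2) = 0.25, g(2.5) = 2/9, g(3) = 0.2, g(3.5) = 2/11, g(4) = 1/6, g(4.5) = 2/13.
Sum = Δt · [g(1.5) + g(2) + g(2.5) + ...].
Sum ≈ 0.730.

0.730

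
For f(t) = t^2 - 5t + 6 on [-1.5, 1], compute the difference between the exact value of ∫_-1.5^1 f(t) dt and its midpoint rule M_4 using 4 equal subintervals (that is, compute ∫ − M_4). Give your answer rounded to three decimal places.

Exact integral: ∫_-1.5^1 f(t) dt ≈ 19.58333.
M_4 ≈ 19.50195.
Error ≈ 19.58333 − 19.50195 ≈ 0.081.

0.081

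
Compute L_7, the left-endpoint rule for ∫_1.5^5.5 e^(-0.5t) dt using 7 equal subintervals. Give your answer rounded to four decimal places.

Δt = (5.5 − 1.5)/7 = 4/7.
Left endpoints: 1.5, 29/14, 37/14, 45/14, 53/14, 61/14, 69/14.
f(1.5) ≈ 0.4724, f(29/14) ≈ 0.3550, f(37/14) ≈ 0.2668, f(45/14) ≈ 0.2005, f(53/14) ≈ 0.1506, f(61/14) ≈ 0.1132, f(69/14) ≈ 0.0851.
Sum = Δt · [f(1.5) + f(29/14) + f(37/14) + ...].
Sum ≈ 0.9391.

0.9391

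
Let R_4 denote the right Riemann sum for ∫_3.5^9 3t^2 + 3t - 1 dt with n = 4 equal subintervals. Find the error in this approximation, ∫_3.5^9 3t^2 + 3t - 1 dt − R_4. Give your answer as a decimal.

-158.33984375

Exact integral: ∫_3.5^9 f(t) dt = 783.75.
R_4 = 942.08984375.
Error = 783.75 − 942.08984375 = -158.33984375.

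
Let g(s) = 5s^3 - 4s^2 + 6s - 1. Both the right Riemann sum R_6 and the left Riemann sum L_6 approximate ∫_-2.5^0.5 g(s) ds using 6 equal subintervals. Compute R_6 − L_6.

60.375

R_6 = -62.9375.
L_6 = -123.3125.
R_6 − L_6 = 60.375.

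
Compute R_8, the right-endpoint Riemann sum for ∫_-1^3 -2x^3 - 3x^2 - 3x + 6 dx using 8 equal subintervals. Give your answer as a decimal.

Δx = (3 − (-1))/8 = 0.5.
Right endpoints: -0.5, 0, 0.5, 1, 1.5, 2, 2.5, 3.
f(-0.5) = 7, f(0) = 6, f(0.5) = 3.5, f(1) = -2, f(1.5) = -12, f(2) = -28, f(2.5) = -51.5, f(3) = -84.
Sum = Δx · [f(-0.5) + f(0) + f(0.5) + ...].
Sum = -80.5.

-80.5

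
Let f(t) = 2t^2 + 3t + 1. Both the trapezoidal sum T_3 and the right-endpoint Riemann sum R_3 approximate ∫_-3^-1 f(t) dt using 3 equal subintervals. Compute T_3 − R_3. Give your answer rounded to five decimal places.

T_3 ≈ 7.6296296.
R_3 ≈ 4.2962963.
T_3 − R_3 ≈ 3.33333.

3.33333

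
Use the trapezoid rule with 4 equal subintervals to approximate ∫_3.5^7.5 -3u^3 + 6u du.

Δu = (7.5 − 3.5)/4 = 1.
f(3.5) = -107.625, f(4.5) = -246.375, f(5.5) = -466.125, f(6.5) = -784.875, f(7.5) = -1220.625.
T_4 = (Δu/2)·[f(u_0) + 2f(u_1) + 2f(u_2) + 2f(u_3) + f(u_4)].
Sum = -2161.5.

-2161.5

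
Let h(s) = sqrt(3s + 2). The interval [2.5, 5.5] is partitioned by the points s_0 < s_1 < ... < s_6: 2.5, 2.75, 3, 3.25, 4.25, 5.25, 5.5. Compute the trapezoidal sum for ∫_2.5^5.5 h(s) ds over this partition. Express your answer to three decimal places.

11.169

Subinterval widths: 0.25, 0.25, 0.25, 1, 1, 0.25.
h(2.5) ≈ 3.082, h(2.75) ≈ 3.202, h(3) ≈ 3.317, h(3.25) ≈ 3.428, h(4.25) ≈ 3.841, h(5.25) ≈ 4.213, h(5.5) ≈ 4.301.
On each subinterval the trapezoid contributes (Δs_i/2)·[h(s_{i-1}) + h(s_i)].
Sum ≈ 11.169.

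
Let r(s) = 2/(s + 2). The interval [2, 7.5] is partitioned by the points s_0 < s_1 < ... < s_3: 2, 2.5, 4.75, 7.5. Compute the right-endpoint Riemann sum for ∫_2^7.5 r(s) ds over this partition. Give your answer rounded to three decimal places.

Subinterval widths: 0.5, 2.25, 2.75.
Right endpoints: 2.5, 4.75, 7.5.
r(2.5) = 4/9, r(4.75) = 8/27, r(7.5) = 4/19.
Sum = Σ Δs_i · r(s_i).
Sum ≈ 1.468.

1.468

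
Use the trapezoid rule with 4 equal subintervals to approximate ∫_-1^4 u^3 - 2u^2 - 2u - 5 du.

Δu = (4 − (-1))/4 = 1.25.
f(-1) = -6, f(0.25) = -5.609375, f(1.5) = -9.125, f(2.75) = -4.828125, f(4) = 19.
T_4 = (Δu/2)·[f(u_0) + 2f(u_1) + 2f(u_2) + 2f(u_3) + f(u_4)].
Sum = -16.328125.

-16.328125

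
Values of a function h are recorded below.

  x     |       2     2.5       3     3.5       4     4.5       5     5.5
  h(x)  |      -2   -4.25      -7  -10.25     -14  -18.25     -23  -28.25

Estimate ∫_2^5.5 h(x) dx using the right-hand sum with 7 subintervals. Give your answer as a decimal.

Δx = 0.5.
Sum = 0.5·[(-4.25) + (-7) + (-10.25) + (-14) + (-18.25) + (-23) + (-28.25)] = -52.5.

-52.5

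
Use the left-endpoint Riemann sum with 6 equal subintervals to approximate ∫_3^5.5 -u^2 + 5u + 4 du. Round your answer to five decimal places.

18.41725

Δu = (5.5 − 3)/6 = 5/12.
Left endpoints: 3, 41/12, 23/6, 4.25, 14/3, 61/12.
f(3) = 10, f(41/12) = 1355/144, f(23/6) = 305/36, f(4.25) = 7.1875, f(14/3) = 50/9, f(61/12) = 515/144.
Sum = Δu · [f(3) + f(41/12) + f(23/6) + ...].
Sum ≈ 18.41725.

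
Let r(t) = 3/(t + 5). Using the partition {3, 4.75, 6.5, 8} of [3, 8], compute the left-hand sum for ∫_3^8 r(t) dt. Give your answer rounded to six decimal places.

1.586016

Subinterval widths: 1.75, 1.75, 1.5.
Left endpoints: 3, 4.75, 6.5.
r(3) = 0.375, r(4.75) = 4/13, r(6.5) = 6/23.
Sum = Σ Δt_i · r(t_i).
Sum ≈ 1.586016.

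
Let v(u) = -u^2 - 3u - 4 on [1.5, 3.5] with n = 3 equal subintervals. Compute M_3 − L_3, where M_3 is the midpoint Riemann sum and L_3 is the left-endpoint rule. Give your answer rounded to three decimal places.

M_3 ≈ -36.09259.
L_3 ≈ -30.98148.
M_3 − L_3 ≈ -5.111.

-5.111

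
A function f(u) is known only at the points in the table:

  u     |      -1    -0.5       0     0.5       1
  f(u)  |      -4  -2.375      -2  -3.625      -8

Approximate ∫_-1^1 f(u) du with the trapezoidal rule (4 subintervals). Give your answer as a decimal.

-7

Δu = 0.5.
T_4 = (0.5/2)·[(-4) + 2·(-2.375) + 2·(-2) + 2·(-3.625) + (-8)] = -7.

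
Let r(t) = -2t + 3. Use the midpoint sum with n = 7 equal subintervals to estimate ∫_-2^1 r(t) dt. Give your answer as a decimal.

12

Δt = (1 − (-2))/7 = 3/7.
Midpoints: -25/14, -19/14, -13/14, -0.5, -1/14, 5/14, 11/14.
r(-25/14) = 46/7, r(-19/14) = 40/7, r(-13/14) = 34/7, r(-0.5) = 4, r(-1/14) = 22/7, r(5/14) = 16/7, r(11/14) = 10/7.
Sum = Δt · [r(-25/14) + r(-19/14) + r(-13/14) + ...].
Sum = 12.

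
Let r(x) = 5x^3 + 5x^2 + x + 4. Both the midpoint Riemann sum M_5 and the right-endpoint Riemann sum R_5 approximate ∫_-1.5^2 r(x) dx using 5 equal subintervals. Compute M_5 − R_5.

-27.9453125

M_5 = 46.2546875.
R_5 = 74.2.
M_5 − R_5 = -27.9453125.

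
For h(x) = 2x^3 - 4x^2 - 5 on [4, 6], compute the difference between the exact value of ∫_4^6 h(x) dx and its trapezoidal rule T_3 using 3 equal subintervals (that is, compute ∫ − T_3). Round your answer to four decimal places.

Exact integral: ∫_4^6 h(x) dx ≈ 307.333333.
T_3 ≈ 311.185185.
Error ≈ 307.333333 − 311.185185 ≈ -3.8519.

-3.8519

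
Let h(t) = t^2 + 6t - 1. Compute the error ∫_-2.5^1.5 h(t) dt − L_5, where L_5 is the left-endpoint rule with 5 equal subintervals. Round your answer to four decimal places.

Exact integral: ∫_-2.5^1.5 h(t) dt ≈ -9.666667.
L_5 = -17.24.
Error ≈ -9.666667 − (-17.24) ≈ 7.5733.

7.5733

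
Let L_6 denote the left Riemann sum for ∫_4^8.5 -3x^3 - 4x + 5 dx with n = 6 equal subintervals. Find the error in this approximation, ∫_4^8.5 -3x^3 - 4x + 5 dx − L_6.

-601.91015625

Exact integral: ∫_4^8.5 f(x) dx = -3813.046875.
L_6 = -3211.13671875.
Error = -3813.046875 − (-3211.13671875) = -601.91015625.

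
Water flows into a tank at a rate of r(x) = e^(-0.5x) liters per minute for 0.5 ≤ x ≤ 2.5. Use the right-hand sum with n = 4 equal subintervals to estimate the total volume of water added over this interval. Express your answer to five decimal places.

0.86664

Δx = (2.5 − 0.5)/4 = 0.5.
Right endpoints: 1, 1.5, 2, 2.5.
r(1) ≈ 0.60653, r(1.5) ≈ 0.47237, r(2) ≈ 0.36788, r(2.5) ≈ 0.28650.
Sum = Δx · [r(1) + r(1.5) + r(2) + r(2.5)].
Sum ≈ 0.86664.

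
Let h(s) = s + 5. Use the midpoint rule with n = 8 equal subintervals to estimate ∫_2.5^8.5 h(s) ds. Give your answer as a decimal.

63

Δs = (8.5 − 2.5)/8 = 0.75.
Midpoints: 2.875, 3.625, 4.375, 5.125, 5.875, 6.625, 7.375, 8.125.
h(2.875) = 7.875, h(3.625) = 8.625, h(4.375) = 9.375, h(5.125) = 10.125, h(5.875) = 10.875, h(6.625) = 11.625, h(7.375) = 12.375, h(8.125) = 13.125.
Sum = Δs · [h(2.875) + h(3.625) + h(4.375) + ...].
Sum = 63.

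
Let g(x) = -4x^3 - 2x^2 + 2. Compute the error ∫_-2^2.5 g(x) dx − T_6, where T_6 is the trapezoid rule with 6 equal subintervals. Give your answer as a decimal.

2.109375

Exact integral: ∫_-2^2.5 g(x) dx = -29.8125.
T_6 = -31.921875.
Error = -29.8125 − (-31.921875) = 2.109375.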